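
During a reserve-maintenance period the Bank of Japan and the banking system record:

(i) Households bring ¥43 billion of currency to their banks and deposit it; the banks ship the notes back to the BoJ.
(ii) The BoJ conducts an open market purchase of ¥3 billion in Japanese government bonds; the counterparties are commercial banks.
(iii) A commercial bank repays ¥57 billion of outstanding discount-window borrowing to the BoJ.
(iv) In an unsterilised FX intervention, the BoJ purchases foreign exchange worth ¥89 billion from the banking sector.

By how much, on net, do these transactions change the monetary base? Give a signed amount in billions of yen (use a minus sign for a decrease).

+¥35 billion

Currency deposit ¥43 billion: just a shift between currency and reserves — both are base money → 0.
OMO purchase (from banks) ¥3 billion: BoJ balance sheet expands → +¥3B.
Discount-window repayment ¥57 billion: BoJ balance sheet contracts → −¥57B.
FX purchase ¥89 billion: BoJ balance sheet expands → +¥89B.
Net: 0 + 3 − 57 + 89 = +¥35 billion.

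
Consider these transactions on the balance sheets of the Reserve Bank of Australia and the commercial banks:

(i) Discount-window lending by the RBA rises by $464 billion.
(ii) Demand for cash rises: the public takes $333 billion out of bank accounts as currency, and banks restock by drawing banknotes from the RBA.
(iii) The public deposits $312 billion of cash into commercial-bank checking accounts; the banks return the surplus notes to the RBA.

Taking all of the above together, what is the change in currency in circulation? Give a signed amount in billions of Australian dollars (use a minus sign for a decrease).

+$21 billion

Discount-window loan $464 billion: no currency enters or leaves circulation → 0.
Currency withdrawal $333 billion: notes leave the central bank → +$333B.
Currency deposit $312 billion: notes return to the central bank → −$312B.
Net: 0 + 333 − 312 = +$21 billion.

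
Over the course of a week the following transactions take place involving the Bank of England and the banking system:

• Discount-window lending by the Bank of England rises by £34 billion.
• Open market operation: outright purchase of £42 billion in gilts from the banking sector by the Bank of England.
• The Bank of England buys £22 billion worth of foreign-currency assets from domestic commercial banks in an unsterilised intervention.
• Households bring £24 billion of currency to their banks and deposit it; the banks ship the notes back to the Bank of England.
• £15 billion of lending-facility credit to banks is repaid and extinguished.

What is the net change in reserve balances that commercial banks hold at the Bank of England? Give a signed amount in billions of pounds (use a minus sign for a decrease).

+£107 billion

Discount-window loan £34 billion: the loan is credited to the bank's reserve account → +£34B.
OMO purchase (from banks) £42 billion: the Bank of England pays by crediting reserve accounts → +£42B.
FX purchase £22 billion: the Bank of England pays by crediting reserve accounts → +£22B.
Currency deposit £24 billion: returned notes are swapped for reserve credit → +£24B.
Discount-window repayment £15 billion: repayment is debited from reserves → −£15B.
Net: 34 + 42 + 22 + 24 − 15 = +£107 billion.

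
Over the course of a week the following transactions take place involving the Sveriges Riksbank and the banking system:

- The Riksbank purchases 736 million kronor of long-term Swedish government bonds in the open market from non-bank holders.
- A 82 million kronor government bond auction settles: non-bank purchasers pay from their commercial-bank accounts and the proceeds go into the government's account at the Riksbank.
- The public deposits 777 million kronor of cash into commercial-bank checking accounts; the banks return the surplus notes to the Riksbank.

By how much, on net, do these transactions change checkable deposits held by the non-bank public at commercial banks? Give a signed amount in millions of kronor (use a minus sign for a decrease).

Riksbank balance sheet:
  Assets:      Securities +736M
  Liabilities: Bank reserves +1431M, Currency in circulation −777M, Government deposits +82M
Commercial banking system:
  Assets:      Reserves at CB +1431M
  Liabilities: Checkable deposits +1431M
So the change in checkable deposits held by the non-bank public at commercial banks is +1431 million.

+1431 million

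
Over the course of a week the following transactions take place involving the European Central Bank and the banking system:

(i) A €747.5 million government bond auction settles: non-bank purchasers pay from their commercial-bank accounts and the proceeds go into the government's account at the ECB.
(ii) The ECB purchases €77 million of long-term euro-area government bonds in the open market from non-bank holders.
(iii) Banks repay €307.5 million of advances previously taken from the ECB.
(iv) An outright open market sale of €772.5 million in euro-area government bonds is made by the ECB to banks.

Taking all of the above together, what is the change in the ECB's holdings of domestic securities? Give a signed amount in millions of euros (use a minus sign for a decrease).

-€695.5 million

Government account inflow €747.5 million: the ECB's securities portfolio is untouched → 0.
Asset purchase (from non-banks) €77 million: securities added to the ECB's portfolio → +€77M.
Discount-window repayment €307.5 million: the ECB's securities portfolio is untouched → 0.
OMO sale (to banks) €772.5 million: securities removed from the ECB's portfolio → −€772.5M.
Net: 0 + 77 + 0 − 772.5 = -€695.5 million.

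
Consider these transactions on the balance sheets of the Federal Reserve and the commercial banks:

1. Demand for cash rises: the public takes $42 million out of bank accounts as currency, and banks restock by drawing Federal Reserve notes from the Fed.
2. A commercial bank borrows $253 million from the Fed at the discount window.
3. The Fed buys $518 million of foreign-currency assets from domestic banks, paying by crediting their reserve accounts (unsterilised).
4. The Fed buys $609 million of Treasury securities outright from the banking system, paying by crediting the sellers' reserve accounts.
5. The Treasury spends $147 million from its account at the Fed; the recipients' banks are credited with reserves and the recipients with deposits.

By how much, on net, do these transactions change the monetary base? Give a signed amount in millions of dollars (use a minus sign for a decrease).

Currency withdrawal $42 million: just a shift between currency and reserves — both are base money → 0.
Discount-window loan $253 million: Fed balance sheet expands → +$253M.
FX purchase $518 million: Fed balance sheet expands → +$518M.
OMO purchase (from banks) $609 million: Fed balance sheet expands → +$609M.
Government spending $147 million: a non-base liability converts back to reserves → +$147M.
Net: 0 + 253 + 518 + 609 + 147 = +$1527 million.

+$1527 million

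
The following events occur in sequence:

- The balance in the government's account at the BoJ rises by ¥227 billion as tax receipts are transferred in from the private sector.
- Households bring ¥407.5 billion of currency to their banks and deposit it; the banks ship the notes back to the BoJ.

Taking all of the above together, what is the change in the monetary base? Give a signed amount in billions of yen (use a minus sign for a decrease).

Government account inflow ¥227 billion: reserves shift to a non-base liability → −¥227B.
Currency deposit ¥407.5 billion: just a shift between currency and reserves — both are base money → 0.
Net: −227 + 0 = -¥227 billion.

-¥227 billion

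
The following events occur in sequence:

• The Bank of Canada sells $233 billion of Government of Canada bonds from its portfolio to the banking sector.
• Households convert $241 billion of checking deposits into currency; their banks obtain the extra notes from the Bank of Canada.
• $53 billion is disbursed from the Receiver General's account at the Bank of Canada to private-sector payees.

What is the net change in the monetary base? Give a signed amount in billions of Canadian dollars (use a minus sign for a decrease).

Bank of Canada balance sheet:
  Assets:      Securities −$233B
  Liabilities: Bank reserves −$421B, Currency in circulation +$241B, Government deposits −$53B
Monetary base = currency + reserves: +$241B + (−$421B) = -$180 billion.

-$180 billion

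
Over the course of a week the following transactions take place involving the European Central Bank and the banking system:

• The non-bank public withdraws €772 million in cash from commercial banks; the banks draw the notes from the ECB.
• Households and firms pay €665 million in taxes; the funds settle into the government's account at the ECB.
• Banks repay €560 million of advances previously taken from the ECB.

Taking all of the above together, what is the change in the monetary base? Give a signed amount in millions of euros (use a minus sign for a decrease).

-€1225 million

ECB balance sheet:
  Assets:      Loans to banks −€560M
  Liabilities: Bank reserves −€1997M, Currency in circulation +€772M, Government deposits +€665M
Commercial banking system:
  Assets:      Reserves at CB −€1997M
  Liabilities: Checkable deposits −€1437M, Borrowings from CB −€560M
Monetary base = currency + reserves: +€772M + (−€1997M) = -€1225 million.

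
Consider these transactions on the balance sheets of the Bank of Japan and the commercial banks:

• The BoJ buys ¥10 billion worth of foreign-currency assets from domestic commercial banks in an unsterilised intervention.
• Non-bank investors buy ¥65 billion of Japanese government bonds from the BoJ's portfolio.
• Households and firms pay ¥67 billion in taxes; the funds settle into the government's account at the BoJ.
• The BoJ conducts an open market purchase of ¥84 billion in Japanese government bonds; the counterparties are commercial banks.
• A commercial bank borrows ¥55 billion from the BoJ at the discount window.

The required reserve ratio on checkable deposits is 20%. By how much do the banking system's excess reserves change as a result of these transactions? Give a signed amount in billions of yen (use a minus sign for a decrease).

FX purchase ¥10 billion: reserves +¥10B, deposits 0.
Asset sale (to non-banks) ¥65 billion: reserves −¥65B, deposits −¥65B.
Government account inflow ¥67 billion: reserves −¥67B, deposits −¥67B.
OMO purchase (from banks) ¥84 billion: reserves +¥84B, deposits 0.
Discount-window loan ¥55 billion: reserves +¥55B, deposits 0.
Totals: Δreserves = +¥17B, Δdeposits = −¥132B.
Δrequired reserves = 20% × −¥132B = −¥26.4B.
Δexcess reserves = Δreserves − Δrequired = +¥17B − (−¥26.4B) = +¥43.4 billion.

+¥43.4 billion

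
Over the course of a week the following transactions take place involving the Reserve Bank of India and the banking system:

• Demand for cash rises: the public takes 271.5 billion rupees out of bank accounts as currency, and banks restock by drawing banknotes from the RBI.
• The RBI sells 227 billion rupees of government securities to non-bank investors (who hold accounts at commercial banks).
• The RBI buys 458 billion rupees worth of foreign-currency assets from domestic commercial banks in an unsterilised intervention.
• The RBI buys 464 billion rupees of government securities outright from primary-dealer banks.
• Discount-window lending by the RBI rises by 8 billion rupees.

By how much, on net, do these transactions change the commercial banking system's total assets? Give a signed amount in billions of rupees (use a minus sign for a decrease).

Currency withdrawal 271.5 billion rupees: bank balance sheets shrink → −271.5B.
Asset sale (to non-banks) 227 billion rupees: bank balance sheets shrink → −227B.
FX purchase 458 billion rupees: just an asset swap on bank balance sheets → 0.
OMO purchase (from banks) 464 billion rupees: just an asset swap on bank balance sheets → 0.
Discount-window loan 8 billion rupees: bank balance sheets expand → +8B.
Net: −271.5 − 227 + 0 + 0 + 8 = -490.5 billion.

-490.5 billion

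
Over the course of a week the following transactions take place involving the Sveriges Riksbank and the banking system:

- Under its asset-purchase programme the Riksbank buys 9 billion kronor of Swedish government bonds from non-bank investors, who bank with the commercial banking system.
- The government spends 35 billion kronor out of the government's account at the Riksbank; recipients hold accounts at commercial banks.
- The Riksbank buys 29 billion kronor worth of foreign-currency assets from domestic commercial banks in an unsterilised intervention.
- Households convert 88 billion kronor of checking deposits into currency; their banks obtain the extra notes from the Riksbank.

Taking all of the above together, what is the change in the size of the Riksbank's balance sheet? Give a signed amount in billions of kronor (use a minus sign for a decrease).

+38 billion

Asset purchase (from non-banks) 9 billion kronor: a Riksbank asset is acquired → +9B.
Government spending 35 billion kronor: only the composition of liabilities changes → 0.
FX purchase 29 billion kronor: a Riksbank asset is acquired → +29B.
Currency withdrawal 88 billion kronor: only the composition of liabilities changes → 0.
Net: 9 + 0 + 29 + 0 = +38 billion.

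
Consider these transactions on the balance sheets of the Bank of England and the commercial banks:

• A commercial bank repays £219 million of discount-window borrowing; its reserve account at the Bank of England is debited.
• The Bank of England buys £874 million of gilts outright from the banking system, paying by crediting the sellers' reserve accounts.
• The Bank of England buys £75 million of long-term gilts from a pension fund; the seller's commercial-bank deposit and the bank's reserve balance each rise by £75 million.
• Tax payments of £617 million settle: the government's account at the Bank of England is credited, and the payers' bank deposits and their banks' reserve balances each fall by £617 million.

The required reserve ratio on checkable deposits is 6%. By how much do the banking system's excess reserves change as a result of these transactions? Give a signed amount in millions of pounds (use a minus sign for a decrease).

+£145.52 million

Discount-window repayment £219 million: reserves −£219M, deposits 0.
OMO purchase (from banks) £874 million: reserves +£874M, deposits 0.
Asset purchase (from non-banks) £75 million: reserves +£75M, deposits +£75M.
Government account inflow £617 million: reserves −£617M, deposits −£617M.
Totals: Δreserves = +£113M, Δdeposits = −£542M.
Δrequired reserves = 6% × −£542M = −£32.52M.
Δexcess reserves = Δreserves − Δrequired = +£113M − (−£32.52M) = +£145.52 million.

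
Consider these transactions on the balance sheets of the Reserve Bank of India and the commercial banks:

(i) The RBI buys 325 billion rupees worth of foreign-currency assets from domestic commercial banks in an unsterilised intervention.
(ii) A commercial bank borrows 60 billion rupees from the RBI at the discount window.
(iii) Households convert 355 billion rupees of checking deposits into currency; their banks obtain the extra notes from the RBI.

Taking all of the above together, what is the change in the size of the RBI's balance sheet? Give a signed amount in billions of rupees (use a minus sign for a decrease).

+385 billion

RBI balance sheet:
  Assets:      Loans to banks +60B, Foreign assets +325B
  Liabilities: Bank reserves +30B, Currency in circulation +355B
Change in total RBI assets = +385 billion.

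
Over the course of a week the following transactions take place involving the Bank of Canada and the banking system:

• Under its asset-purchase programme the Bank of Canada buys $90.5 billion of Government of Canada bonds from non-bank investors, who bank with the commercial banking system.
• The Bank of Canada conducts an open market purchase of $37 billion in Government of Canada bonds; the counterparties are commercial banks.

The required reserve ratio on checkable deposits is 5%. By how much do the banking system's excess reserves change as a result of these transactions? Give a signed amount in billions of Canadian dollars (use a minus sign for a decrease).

+$122.975 billion

Asset purchase (from non-banks) $90.5 billion: reserves +$90.5B, deposits +$90.5B.
OMO purchase (from banks) $37 billion: reserves +$37B, deposits 0.
Totals: Δreserves = +$127.5B, Δdeposits = +$90.5B.
Δrequired reserves = 5% × +$90.5B = +$4.525B.
Δexcess reserves = Δreserves − Δrequired = +$127.5B − (+$4.525B) = +$122.975 billion.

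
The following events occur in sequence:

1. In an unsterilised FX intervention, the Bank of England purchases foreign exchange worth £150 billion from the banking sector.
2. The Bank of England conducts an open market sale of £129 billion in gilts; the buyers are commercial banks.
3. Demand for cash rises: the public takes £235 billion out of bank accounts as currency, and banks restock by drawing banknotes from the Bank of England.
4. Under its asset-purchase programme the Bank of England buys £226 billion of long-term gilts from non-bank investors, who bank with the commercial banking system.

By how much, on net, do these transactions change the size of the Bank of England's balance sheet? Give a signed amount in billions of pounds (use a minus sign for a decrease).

FX purchase £150 billion: a Bank of England asset is acquired → +£150B.
OMO sale (to banks) £129 billion: a Bank of England asset is shed → −£129B.
Currency withdrawal £235 billion: only the composition of liabilities changes → 0.
Asset purchase (from non-banks) £226 billion: a Bank of England asset is acquired → +£226B.
Net: 150 − 129 + 0 + 226 = +£247 billion.

+£247 billion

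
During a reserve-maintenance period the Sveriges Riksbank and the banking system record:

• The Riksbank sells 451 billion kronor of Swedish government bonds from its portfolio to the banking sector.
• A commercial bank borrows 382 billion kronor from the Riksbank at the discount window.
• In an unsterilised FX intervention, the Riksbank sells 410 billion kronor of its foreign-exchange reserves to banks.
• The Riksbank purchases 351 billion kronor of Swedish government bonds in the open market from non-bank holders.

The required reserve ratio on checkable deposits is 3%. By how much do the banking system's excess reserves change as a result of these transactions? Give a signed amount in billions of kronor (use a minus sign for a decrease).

-138.53 billion

OMO sale (to banks) 451 billion kronor: reserves −451B, deposits 0.
Discount-window loan 382 billion kronor: reserves +382B, deposits 0.
FX sale 410 billion kronor: reserves −410B, deposits 0.
Asset purchase (from non-banks) 351 billion kronor: reserves +351B, deposits +351B.
Totals: Δreserves = −128B, Δdeposits = +351B.
Δrequired reserves = 3% × +351B = +10.53B.
Δexcess reserves = Δreserves − Δrequired = −128B − (+10.53B) = -138.53 billion.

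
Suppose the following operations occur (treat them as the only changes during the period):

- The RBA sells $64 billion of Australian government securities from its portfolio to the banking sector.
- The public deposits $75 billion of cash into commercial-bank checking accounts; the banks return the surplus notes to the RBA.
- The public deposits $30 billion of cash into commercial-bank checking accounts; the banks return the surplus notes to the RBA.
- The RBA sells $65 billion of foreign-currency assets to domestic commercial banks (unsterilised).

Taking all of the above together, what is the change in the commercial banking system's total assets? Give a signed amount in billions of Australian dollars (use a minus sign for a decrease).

+$105 billion

OMO sale (to banks) $64 billion: just an asset swap on bank balance sheets → 0.
Currency deposit $75 billion: bank balance sheets expand → +$75B.
Currency deposit $30 billion: bank balance sheets expand → +$30B.
FX sale $65 billion: just an asset swap on bank balance sheets → 0.
Net: 0 + 75 + 30 + 0 = +$105 billion.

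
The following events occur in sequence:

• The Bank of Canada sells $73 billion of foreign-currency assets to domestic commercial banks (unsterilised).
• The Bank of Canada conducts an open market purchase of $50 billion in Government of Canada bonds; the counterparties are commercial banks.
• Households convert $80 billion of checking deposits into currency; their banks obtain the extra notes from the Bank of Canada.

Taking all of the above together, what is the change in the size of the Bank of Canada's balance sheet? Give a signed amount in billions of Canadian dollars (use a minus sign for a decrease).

FX sale $73 billion: a Bank of Canada asset is shed → −$73B.
OMO purchase (from banks) $50 billion: a Bank of Canada asset is acquired → +$50B.
Currency withdrawal $80 billion: only the composition of liabilities changes → 0.
Net: −73 + 50 + 0 = -$23 billion.

-$23 billion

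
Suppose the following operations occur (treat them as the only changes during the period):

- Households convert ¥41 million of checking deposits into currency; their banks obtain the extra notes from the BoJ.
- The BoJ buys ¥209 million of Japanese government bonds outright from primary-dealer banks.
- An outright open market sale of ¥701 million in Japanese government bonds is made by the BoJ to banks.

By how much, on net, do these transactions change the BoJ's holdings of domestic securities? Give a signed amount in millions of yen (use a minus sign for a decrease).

-¥492 million

BoJ balance sheet:
  Assets:      Securities −¥492M
  Liabilities: Bank reserves −¥533M, Currency in circulation +¥41M
Commercial banking system:
  Assets:      Reserves at CB −¥533M, Securities +¥492M
  Liabilities: Checkable deposits −¥41M
So the change in the BoJ's holdings of domestic securities is -¥492 million.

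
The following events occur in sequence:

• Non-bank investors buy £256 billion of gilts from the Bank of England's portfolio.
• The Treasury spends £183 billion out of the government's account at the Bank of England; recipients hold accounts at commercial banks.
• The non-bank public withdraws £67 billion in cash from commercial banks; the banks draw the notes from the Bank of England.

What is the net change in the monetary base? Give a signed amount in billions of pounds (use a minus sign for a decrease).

-£73 billion

Asset sale (to non-banks) £256 billion: Bank of England balance sheet contracts → −£256B.
Government spending £183 billion: a non-base liability converts back to reserves → +£183B.
Currency withdrawal £67 billion: just a shift between currency and reserves — both are base money → 0.
Net: −256 + 183 + 0 = -£73 billion.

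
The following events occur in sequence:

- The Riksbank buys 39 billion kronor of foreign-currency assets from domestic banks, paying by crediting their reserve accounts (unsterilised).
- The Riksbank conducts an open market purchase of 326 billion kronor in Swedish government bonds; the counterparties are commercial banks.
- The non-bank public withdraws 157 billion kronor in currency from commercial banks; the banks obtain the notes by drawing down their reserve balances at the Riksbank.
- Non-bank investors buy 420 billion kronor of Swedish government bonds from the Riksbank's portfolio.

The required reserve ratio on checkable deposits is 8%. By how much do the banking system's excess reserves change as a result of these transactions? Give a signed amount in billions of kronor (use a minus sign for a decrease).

-165.84 billion

FX purchase 39 billion kronor: reserves +39B, deposits 0.
OMO purchase (from banks) 326 billion kronor: reserves +326B, deposits 0.
Currency withdrawal 157 billion kronor: reserves −157B, deposits −157B.
Asset sale (to non-banks) 420 billion kronor: reserves −420B, deposits −420B.
Totals: Δreserves = −212B, Δdeposits = −577B.
Δrequired reserves = 8% × −577B = −46.16B.
Δexcess reserves = Δreserves − Δrequired = −212B − (−46.16B) = -165.84 billion.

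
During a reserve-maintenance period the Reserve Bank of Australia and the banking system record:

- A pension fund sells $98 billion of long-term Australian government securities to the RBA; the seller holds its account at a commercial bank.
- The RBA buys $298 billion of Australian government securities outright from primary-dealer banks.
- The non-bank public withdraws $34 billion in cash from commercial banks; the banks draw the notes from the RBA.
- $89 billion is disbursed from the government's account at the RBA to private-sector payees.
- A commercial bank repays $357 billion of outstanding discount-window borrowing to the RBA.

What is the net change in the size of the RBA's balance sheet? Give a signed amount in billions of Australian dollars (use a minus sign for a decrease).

+$39 billion

RBA balance sheet:
  Assets:      Securities +$396B, Loans to banks −$357B
  Liabilities: Bank reserves +$94B, Currency in circulation +$34B, Government deposits −$89B
Change in total RBA assets = +$39 billion.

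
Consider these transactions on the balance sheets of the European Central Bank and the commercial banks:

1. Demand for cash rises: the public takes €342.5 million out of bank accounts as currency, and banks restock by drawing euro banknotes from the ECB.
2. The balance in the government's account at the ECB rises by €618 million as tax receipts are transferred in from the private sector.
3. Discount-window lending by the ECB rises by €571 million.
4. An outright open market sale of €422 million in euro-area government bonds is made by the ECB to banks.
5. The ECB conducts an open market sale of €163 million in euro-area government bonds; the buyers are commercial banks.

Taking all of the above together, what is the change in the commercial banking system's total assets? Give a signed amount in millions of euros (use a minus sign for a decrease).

-€389.5 million

ECB balance sheet:
  Assets:      Securities −€585M, Loans to banks +€571M
  Liabilities: Bank reserves −€974.5M, Currency in circulation +€342.5M, Government deposits +€618M
Commercial banking system:
  Assets:      Reserves at CB −€974.5M, Securities +€585M
  Liabilities: Checkable deposits −€960.5M, Borrowings from CB +€571M
Change in total bank assets = -€389.5 million.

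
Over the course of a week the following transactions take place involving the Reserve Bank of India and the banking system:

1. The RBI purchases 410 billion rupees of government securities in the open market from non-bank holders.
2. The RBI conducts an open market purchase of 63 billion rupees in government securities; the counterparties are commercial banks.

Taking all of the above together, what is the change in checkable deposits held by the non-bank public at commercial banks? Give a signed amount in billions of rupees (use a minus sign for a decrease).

RBI balance sheet:
  Assets:      Securities +473B
  Liabilities: Bank reserves +473B
Commercial banking system:
  Assets:      Reserves at CB +473B, Securities −63B
  Liabilities: Checkable deposits +410B
So the change in checkable deposits held by the non-bank public at commercial banks is +410 billion.

+410 billion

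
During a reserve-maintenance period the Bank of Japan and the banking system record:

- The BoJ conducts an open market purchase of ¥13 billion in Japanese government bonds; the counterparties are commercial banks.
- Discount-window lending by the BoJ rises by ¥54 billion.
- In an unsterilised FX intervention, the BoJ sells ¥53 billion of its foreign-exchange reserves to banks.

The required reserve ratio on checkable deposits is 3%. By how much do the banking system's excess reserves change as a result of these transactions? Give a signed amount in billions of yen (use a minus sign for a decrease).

OMO purchase (from banks) ¥13 billion: reserves +¥13B, deposits 0.
Discount-window loan ¥54 billion: reserves +¥54B, deposits 0.
FX sale ¥53 billion: reserves −¥53B, deposits 0.
Totals: Δreserves = +¥14B, Δdeposits = 0.
Δrequired reserves = 3% × 0 = 0.
Δexcess reserves = Δreserves − Δrequired = +¥14B − (0) = +¥14 billion.

+¥14 billion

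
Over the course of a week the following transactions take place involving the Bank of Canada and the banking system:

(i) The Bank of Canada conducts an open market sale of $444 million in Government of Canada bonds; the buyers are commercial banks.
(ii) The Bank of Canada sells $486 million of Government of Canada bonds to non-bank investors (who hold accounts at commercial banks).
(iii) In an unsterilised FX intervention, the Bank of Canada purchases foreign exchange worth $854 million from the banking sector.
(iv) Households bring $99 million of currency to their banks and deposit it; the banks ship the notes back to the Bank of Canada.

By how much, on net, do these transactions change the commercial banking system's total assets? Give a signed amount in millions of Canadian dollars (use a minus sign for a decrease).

OMO sale (to banks) $444 million: just an asset swap on bank balance sheets → 0.
Asset sale (to non-banks) $486 million: bank balance sheets shrink → −$486M.
FX purchase $854 million: just an asset swap on bank balance sheets → 0.
Currency deposit $99 million: bank balance sheets expand → +$99M.
Net: 0 − 486 + 0 + 99 = -$387 million.

-$387 million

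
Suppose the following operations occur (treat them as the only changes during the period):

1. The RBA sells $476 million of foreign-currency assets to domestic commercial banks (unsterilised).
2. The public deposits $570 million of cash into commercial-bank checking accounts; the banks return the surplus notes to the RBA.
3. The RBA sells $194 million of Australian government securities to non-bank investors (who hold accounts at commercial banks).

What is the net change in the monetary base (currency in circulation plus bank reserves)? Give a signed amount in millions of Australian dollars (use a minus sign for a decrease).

-$670 million

RBA balance sheet:
  Assets:      Securities −$194M, Foreign assets −$476M
  Liabilities: Bank reserves −$100M, Currency in circulation −$570M
Commercial banking system:
  Assets:      Reserves at CB −$100M, Foreign assets +$476M
  Liabilities: Checkable deposits +$376M
Monetary base = currency + reserves: −$570M + (−$100M) = -$670 million.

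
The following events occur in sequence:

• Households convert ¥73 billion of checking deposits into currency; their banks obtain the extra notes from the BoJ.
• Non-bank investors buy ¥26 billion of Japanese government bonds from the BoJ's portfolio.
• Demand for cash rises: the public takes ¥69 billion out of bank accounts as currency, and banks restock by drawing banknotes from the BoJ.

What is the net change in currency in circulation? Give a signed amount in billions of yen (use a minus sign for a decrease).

Currency withdrawal ¥73 billion: notes leave the central bank → +¥73B.
Asset sale (to non-banks) ¥26 billion: no currency enters or leaves circulation → 0.
Currency withdrawal ¥69 billion: notes leave the central bank → +¥69B.
Net: 73 + 0 + 69 = +¥142 billion.

+¥142 billion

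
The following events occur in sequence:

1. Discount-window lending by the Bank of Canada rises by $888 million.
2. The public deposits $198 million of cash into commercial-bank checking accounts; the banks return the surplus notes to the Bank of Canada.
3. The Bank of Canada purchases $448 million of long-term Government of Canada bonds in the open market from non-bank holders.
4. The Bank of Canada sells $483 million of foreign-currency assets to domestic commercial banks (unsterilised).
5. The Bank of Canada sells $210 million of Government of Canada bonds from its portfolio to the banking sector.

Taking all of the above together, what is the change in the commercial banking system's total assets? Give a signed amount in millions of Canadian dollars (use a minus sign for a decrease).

Discount-window loan $888 million: bank balance sheets expand → +$888M.
Currency deposit $198 million: bank balance sheets expand → +$198M.
Asset purchase (from non-banks) $448 million: bank balance sheets expand → +$448M.
FX sale $483 million: just an asset swap on bank balance sheets → 0.
OMO sale (to banks) $210 million: just an asset swap on bank balance sheets → 0.
Net: 888 + 198 + 448 + 0 + 0 = +$1534 million.

+$1534 million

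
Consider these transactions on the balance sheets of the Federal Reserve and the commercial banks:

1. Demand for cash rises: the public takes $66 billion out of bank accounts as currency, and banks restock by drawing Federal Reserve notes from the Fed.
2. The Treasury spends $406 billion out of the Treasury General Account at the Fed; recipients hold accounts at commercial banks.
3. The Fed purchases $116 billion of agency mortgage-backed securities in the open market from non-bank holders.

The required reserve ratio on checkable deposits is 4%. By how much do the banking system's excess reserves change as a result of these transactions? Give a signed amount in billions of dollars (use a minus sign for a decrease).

+$437.76 billion

Currency withdrawal $66 billion: reserves −$66B, deposits −$66B.
Government spending $406 billion: reserves +$406B, deposits +$406B.
Asset purchase (from non-banks) $116 billion: reserves +$116B, deposits +$116B.
Totals: Δreserves = +$456B, Δdeposits = +$456B.
Δrequired reserves = 4% × +$456B = +$18.24B.
Δexcess reserves = Δreserves − Δrequired = +$456B − (+$18.24B) = +$437.76 billion.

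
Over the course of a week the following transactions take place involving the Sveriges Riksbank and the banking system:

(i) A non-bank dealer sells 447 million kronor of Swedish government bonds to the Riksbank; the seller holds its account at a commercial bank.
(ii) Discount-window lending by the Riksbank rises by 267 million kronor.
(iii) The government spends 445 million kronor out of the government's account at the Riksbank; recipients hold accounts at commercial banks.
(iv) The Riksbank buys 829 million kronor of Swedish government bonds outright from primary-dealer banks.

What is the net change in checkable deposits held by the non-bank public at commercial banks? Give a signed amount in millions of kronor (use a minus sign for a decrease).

Asset purchase (from non-banks) 447 million kronor: non-bank counterparties' bank balances rise → +447M.
Discount-window loan 267 million kronor: the counterparty is a bank, so public deposits are unchanged → 0.
Government spending 445 million kronor: non-bank counterparties' bank balances rise → +445M.
OMO purchase (from banks) 829 million kronor: the counterparty is a bank, so public deposits are unchanged → 0.
Net: 447 + 0 + 445 + 0 = +892 million.

+892 million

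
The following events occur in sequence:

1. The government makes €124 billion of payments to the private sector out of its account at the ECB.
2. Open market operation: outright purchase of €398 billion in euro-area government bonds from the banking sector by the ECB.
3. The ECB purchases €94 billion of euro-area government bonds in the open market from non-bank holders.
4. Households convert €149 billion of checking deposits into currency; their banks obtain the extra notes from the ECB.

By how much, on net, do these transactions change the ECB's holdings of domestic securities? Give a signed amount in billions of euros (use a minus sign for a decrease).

Government spending €124 billion: the ECB's securities portfolio is untouched → 0.
OMO purchase (from banks) €398 billion: securities added to the ECB's portfolio → +€398B.
Asset purchase (from non-banks) €94 billion: securities added to the ECB's portfolio → +€94B.
Currency withdrawal €149 billion: the ECB's securities portfolio is untouched → 0.
Net: 0 + 398 + 94 + 0 = +€492 billion.

+€492 billion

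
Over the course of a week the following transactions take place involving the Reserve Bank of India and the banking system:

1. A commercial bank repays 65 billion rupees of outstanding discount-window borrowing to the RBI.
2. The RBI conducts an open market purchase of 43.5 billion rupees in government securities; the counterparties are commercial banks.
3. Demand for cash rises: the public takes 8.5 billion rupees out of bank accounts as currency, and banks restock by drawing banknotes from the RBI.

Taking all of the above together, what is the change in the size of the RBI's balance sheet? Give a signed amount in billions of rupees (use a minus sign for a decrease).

RBI balance sheet:
  Assets:      Securities +43.5B, Loans to banks −65B
  Liabilities: Bank reserves −30B, Currency in circulation +8.5B
Commercial banking system:
  Assets:      Reserves at CB −30B, Securities −43.5B
  Liabilities: Checkable deposits −8.5B, Borrowings from CB −65B
Change in total RBI assets = -21.5 billion.

-21.5 billion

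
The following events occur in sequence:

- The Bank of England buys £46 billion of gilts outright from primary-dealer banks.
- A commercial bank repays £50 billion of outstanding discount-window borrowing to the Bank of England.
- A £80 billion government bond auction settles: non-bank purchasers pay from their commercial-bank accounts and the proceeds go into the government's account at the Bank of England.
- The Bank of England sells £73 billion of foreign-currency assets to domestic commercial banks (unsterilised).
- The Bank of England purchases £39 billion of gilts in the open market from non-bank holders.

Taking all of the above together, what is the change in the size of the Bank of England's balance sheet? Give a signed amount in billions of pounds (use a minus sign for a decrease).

-£38 billion

OMO purchase (from banks) £46 billion: a Bank of England asset is acquired → +£46B.
Discount-window repayment £50 billion: a Bank of England asset is shed → −£50B.
Government account inflow £80 billion: only the composition of liabilities changes → 0.
FX sale £73 billion: a Bank of England asset is shed → −£73B.
Asset purchase (from non-banks) £39 billion: a Bank of England asset is acquired → +£39B.
Net: 46 − 50 + 0 − 73 + 39 = -£38 billion.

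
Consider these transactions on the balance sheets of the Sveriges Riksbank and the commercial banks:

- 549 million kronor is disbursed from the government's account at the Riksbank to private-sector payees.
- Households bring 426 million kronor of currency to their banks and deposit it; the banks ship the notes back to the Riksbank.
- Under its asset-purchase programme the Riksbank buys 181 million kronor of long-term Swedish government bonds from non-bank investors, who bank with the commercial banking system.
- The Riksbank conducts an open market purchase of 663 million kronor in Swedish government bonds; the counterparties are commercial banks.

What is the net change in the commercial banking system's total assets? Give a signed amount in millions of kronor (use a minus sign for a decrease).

+1156 million

Government spending 549 million kronor: bank balance sheets expand → +549M.
Currency deposit 426 million kronor: bank balance sheets expand → +426M.
Asset purchase (from non-banks) 181 million kronor: bank balance sheets expand → +181M.
OMO purchase (from banks) 663 million kronor: just an asset swap on bank balance sheets → 0.
Net: 549 + 426 + 181 + 0 = +1156 million.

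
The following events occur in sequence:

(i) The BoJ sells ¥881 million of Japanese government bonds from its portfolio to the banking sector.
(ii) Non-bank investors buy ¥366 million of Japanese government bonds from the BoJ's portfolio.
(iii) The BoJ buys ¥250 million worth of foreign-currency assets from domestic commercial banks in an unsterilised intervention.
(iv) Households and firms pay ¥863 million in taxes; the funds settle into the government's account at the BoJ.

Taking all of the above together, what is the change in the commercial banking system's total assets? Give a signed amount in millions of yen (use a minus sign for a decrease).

OMO sale (to banks) ¥881 million: just an asset swap on bank balance sheets → 0.
Asset sale (to non-banks) ¥366 million: bank balance sheets shrink → −¥366M.
FX purchase ¥250 million: just an asset swap on bank balance sheets → 0.
Government account inflow ¥863 million: bank balance sheets shrink → −¥863M.
Net: 0 − 366 + 0 − 863 = -¥1229 million.

-¥1229 million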